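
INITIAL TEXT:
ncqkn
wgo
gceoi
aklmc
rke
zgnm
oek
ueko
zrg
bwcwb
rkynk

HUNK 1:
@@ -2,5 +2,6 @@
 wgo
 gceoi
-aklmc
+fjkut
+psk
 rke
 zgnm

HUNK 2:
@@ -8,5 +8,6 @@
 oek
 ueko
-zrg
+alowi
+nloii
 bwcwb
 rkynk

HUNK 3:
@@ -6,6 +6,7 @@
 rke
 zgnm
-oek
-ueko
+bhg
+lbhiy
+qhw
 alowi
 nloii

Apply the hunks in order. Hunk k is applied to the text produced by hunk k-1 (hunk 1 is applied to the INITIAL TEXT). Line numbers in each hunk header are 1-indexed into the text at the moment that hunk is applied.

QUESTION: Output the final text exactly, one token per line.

Answer: ncqkn
wgo
gceoi
fjkut
psk
rke
zgnm
bhg
lbhiy
qhw
alowi
nloii
bwcwb
rkynk

Derivation:
Hunk 1: at line 2 remove [aklmc] add [fjkut,psk] -> 12 lines: ncqkn wgo gceoi fjkut psk rke zgnm oek ueko zrg bwcwb rkynk
Hunk 2: at line 8 remove [zrg] add [alowi,nloii] -> 13 lines: ncqkn wgo gceoi fjkut psk rke zgnm oek ueko alowi nloii bwcwb rkynk
Hunk 3: at line 6 remove [oek,ueko] add [bhg,lbhiy,qhw] -> 14 lines: ncqkn wgo gceoi fjkut psk rke zgnm bhg lbhiy qhw alowi nloii bwcwb rkynk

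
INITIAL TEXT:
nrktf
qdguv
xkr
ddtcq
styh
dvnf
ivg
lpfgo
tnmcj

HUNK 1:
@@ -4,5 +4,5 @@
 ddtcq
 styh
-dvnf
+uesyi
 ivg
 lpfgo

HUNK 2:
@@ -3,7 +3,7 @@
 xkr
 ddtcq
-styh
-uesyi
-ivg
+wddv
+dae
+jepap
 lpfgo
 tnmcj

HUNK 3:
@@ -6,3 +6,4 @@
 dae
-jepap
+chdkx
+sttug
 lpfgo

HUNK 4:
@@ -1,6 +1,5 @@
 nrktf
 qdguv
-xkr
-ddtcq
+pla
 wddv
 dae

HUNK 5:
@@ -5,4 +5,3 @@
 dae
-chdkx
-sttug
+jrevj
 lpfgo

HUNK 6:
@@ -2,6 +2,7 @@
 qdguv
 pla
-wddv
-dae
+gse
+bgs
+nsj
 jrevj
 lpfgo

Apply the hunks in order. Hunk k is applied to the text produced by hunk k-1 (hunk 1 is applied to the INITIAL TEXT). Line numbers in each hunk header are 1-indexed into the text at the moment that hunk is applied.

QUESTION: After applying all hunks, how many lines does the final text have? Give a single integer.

Hunk 1: at line 4 remove [dvnf] add [uesyi] -> 9 lines: nrktf qdguv xkr ddtcq styh uesyi ivg lpfgo tnmcj
Hunk 2: at line 3 remove [styh,uesyi,ivg] add [wddv,dae,jepap] -> 9 lines: nrktf qdguv xkr ddtcq wddv dae jepap lpfgo tnmcj
Hunk 3: at line 6 remove [jepap] add [chdkx,sttug] -> 10 lines: nrktf qdguv xkr ddtcq wddv dae chdkx sttug lpfgo tnmcj
Hunk 4: at line 1 remove [xkr,ddtcq] add [pla] -> 9 lines: nrktf qdguv pla wddv dae chdkx sttug lpfgo tnmcj
Hunk 5: at line 5 remove [chdkx,sttug] add [jrevj] -> 8 lines: nrktf qdguv pla wddv dae jrevj lpfgo tnmcj
Hunk 6: at line 2 remove [wddv,dae] add [gse,bgs,nsj] -> 9 lines: nrktf qdguv pla gse bgs nsj jrevj lpfgo tnmcj
Final line count: 9

Answer: 9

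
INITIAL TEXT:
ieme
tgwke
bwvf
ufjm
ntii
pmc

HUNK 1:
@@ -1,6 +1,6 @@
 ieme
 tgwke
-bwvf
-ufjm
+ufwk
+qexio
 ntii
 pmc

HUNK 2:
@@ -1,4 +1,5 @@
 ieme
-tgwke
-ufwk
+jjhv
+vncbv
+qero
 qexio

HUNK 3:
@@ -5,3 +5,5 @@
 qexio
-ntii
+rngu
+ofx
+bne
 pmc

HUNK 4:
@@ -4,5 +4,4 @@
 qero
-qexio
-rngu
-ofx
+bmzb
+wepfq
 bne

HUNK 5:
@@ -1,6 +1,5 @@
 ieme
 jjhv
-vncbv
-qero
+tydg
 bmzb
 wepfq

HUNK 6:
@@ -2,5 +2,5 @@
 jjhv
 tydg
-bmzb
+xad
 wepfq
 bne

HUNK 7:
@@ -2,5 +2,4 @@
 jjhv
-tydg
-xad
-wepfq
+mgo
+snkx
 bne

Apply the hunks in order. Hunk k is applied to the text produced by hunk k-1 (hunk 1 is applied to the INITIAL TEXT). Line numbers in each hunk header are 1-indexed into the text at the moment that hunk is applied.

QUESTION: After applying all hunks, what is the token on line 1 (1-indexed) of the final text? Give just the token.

Hunk 1: at line 1 remove [bwvf,ufjm] add [ufwk,qexio] -> 6 lines: ieme tgwke ufwk qexio ntii pmc
Hunk 2: at line 1 remove [tgwke,ufwk] add [jjhv,vncbv,qero] -> 7 lines: ieme jjhv vncbv qero qexio ntii pmc
Hunk 3: at line 5 remove [ntii] add [rngu,ofx,bne] -> 9 lines: ieme jjhv vncbv qero qexio rngu ofx bne pmc
Hunk 4: at line 4 remove [qexio,rngu,ofx] add [bmzb,wepfq] -> 8 lines: ieme jjhv vncbv qero bmzb wepfq bne pmc
Hunk 5: at line 1 remove [vncbv,qero] add [tydg] -> 7 lines: ieme jjhv tydg bmzb wepfq bne pmc
Hunk 6: at line 2 remove [bmzb] add [xad] -> 7 lines: ieme jjhv tydg xad wepfq bne pmc
Hunk 7: at line 2 remove [tydg,xad,wepfq] add [mgo,snkx] -> 6 lines: ieme jjhv mgo snkx bne pmc
Final line 1: ieme

Answer: ieme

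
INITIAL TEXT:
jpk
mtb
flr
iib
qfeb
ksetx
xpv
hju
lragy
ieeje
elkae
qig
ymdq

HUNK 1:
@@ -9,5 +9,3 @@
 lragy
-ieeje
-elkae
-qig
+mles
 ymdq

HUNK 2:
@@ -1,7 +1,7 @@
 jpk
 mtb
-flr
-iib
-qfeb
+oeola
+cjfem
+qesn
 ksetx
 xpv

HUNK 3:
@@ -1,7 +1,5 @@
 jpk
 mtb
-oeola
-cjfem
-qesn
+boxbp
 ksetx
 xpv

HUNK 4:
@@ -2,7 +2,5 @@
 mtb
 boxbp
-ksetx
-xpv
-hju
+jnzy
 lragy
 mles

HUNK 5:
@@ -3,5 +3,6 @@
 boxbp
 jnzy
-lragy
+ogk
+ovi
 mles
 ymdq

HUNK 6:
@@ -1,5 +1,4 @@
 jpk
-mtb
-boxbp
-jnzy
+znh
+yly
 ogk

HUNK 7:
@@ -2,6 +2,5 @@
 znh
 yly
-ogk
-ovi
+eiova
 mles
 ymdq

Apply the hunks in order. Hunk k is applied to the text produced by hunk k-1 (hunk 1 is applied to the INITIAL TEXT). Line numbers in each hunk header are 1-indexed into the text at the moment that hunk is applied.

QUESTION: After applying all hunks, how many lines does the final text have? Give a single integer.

Answer: 6

Derivation:
Hunk 1: at line 9 remove [ieeje,elkae,qig] add [mles] -> 11 lines: jpk mtb flr iib qfeb ksetx xpv hju lragy mles ymdq
Hunk 2: at line 1 remove [flr,iib,qfeb] add [oeola,cjfem,qesn] -> 11 lines: jpk mtb oeola cjfem qesn ksetx xpv hju lragy mles ymdq
Hunk 3: at line 1 remove [oeola,cjfem,qesn] add [boxbp] -> 9 lines: jpk mtb boxbp ksetx xpv hju lragy mles ymdq
Hunk 4: at line 2 remove [ksetx,xpv,hju] add [jnzy] -> 7 lines: jpk mtb boxbp jnzy lragy mles ymdq
Hunk 5: at line 3 remove [lragy] add [ogk,ovi] -> 8 lines: jpk mtb boxbp jnzy ogk ovi mles ymdq
Hunk 6: at line 1 remove [mtb,boxbp,jnzy] add [znh,yly] -> 7 lines: jpk znh yly ogk ovi mles ymdq
Hunk 7: at line 2 remove [ogk,ovi] add [eiova] -> 6 lines: jpk znh yly eiova mles ymdq
Final line count: 6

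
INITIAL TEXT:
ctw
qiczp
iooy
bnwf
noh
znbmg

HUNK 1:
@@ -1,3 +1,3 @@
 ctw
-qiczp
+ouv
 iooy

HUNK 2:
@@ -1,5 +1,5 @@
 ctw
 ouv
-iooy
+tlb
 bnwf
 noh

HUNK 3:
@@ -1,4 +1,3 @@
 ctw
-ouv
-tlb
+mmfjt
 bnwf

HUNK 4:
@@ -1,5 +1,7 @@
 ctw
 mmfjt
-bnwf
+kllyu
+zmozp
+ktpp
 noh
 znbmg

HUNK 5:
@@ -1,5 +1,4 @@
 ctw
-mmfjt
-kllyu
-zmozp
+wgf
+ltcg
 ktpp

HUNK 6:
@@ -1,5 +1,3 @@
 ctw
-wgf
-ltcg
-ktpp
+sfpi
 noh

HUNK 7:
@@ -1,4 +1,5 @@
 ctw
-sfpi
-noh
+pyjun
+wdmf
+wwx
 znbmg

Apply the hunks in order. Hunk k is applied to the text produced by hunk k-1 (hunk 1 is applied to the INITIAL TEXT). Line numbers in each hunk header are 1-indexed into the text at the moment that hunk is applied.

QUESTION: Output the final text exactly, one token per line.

Answer: ctw
pyjun
wdmf
wwx
znbmg

Derivation:
Hunk 1: at line 1 remove [qiczp] add [ouv] -> 6 lines: ctw ouv iooy bnwf noh znbmg
Hunk 2: at line 1 remove [iooy] add [tlb] -> 6 lines: ctw ouv tlb bnwf noh znbmg
Hunk 3: at line 1 remove [ouv,tlb] add [mmfjt] -> 5 lines: ctw mmfjt bnwf noh znbmg
Hunk 4: at line 1 remove [bnwf] add [kllyu,zmozp,ktpp] -> 7 lines: ctw mmfjt kllyu zmozp ktpp noh znbmg
Hunk 5: at line 1 remove [mmfjt,kllyu,zmozp] add [wgf,ltcg] -> 6 lines: ctw wgf ltcg ktpp noh znbmg
Hunk 6: at line 1 remove [wgf,ltcg,ktpp] add [sfpi] -> 4 lines: ctw sfpi noh znbmg
Hunk 7: at line 1 remove [sfpi,noh] add [pyjun,wdmf,wwx] -> 5 lines: ctw pyjun wdmf wwx znbmg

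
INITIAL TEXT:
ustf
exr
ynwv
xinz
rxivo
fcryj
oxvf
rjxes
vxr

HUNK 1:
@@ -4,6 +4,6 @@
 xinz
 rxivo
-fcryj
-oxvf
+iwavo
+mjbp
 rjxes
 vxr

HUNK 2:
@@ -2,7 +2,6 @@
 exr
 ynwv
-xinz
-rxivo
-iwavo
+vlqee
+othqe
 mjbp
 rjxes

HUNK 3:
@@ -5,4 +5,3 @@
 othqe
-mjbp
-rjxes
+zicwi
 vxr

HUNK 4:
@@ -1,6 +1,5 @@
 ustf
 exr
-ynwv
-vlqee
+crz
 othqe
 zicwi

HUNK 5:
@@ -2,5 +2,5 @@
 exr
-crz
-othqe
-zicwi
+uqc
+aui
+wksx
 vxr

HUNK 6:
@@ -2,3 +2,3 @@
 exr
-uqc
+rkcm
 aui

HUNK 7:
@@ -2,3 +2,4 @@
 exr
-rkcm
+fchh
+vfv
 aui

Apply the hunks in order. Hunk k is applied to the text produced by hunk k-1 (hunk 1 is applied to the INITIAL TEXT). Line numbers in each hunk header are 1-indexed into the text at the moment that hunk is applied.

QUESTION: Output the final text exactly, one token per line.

Answer: ustf
exr
fchh
vfv
aui
wksx
vxr

Derivation:
Hunk 1: at line 4 remove [fcryj,oxvf] add [iwavo,mjbp] -> 9 lines: ustf exr ynwv xinz rxivo iwavo mjbp rjxes vxr
Hunk 2: at line 2 remove [xinz,rxivo,iwavo] add [vlqee,othqe] -> 8 lines: ustf exr ynwv vlqee othqe mjbp rjxes vxr
Hunk 3: at line 5 remove [mjbp,rjxes] add [zicwi] -> 7 lines: ustf exr ynwv vlqee othqe zicwi vxr
Hunk 4: at line 1 remove [ynwv,vlqee] add [crz] -> 6 lines: ustf exr crz othqe zicwi vxr
Hunk 5: at line 2 remove [crz,othqe,zicwi] add [uqc,aui,wksx] -> 6 lines: ustf exr uqc aui wksx vxr
Hunk 6: at line 2 remove [uqc] add [rkcm] -> 6 lines: ustf exr rkcm aui wksx vxr
Hunk 7: at line 2 remove [rkcm] add [fchh,vfv] -> 7 lines: ustf exr fchh vfv aui wksx vxr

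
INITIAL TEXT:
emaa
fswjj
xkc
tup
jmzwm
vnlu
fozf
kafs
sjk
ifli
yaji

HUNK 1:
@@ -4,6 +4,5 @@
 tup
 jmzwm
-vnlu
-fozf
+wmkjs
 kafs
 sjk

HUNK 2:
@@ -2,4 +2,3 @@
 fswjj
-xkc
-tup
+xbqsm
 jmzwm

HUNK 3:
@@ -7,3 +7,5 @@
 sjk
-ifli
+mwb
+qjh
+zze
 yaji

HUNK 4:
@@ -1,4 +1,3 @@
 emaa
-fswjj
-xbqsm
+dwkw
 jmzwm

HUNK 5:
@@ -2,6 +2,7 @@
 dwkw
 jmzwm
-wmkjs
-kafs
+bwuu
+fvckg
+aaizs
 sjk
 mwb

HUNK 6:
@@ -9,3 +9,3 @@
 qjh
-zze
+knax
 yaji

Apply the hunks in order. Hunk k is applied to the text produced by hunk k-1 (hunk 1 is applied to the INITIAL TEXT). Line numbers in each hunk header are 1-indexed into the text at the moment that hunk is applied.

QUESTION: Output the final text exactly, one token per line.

Answer: emaa
dwkw
jmzwm
bwuu
fvckg
aaizs
sjk
mwb
qjh
knax
yaji

Derivation:
Hunk 1: at line 4 remove [vnlu,fozf] add [wmkjs] -> 10 lines: emaa fswjj xkc tup jmzwm wmkjs kafs sjk ifli yaji
Hunk 2: at line 2 remove [xkc,tup] add [xbqsm] -> 9 lines: emaa fswjj xbqsm jmzwm wmkjs kafs sjk ifli yaji
Hunk 3: at line 7 remove [ifli] add [mwb,qjh,zze] -> 11 lines: emaa fswjj xbqsm jmzwm wmkjs kafs sjk mwb qjh zze yaji
Hunk 4: at line 1 remove [fswjj,xbqsm] add [dwkw] -> 10 lines: emaa dwkw jmzwm wmkjs kafs sjk mwb qjh zze yaji
Hunk 5: at line 2 remove [wmkjs,kafs] add [bwuu,fvckg,aaizs] -> 11 lines: emaa dwkw jmzwm bwuu fvckg aaizs sjk mwb qjh zze yaji
Hunk 6: at line 9 remove [zze] add [knax] -> 11 lines: emaa dwkw jmzwm bwuu fvckg aaizs sjk mwb qjh knax yaji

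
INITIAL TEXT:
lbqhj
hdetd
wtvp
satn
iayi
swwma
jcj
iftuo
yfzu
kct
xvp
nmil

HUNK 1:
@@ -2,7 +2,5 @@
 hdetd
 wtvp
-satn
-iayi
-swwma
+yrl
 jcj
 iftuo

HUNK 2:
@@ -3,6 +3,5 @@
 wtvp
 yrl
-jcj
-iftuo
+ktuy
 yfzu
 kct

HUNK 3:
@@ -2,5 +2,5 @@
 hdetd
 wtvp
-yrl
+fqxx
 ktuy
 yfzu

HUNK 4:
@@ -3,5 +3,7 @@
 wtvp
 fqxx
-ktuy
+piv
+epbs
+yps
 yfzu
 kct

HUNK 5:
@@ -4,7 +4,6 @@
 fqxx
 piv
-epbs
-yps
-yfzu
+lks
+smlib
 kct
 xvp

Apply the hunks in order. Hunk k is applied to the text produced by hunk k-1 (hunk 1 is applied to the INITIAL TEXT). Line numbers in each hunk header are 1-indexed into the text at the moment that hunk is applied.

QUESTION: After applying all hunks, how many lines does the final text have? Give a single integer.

Answer: 10

Derivation:
Hunk 1: at line 2 remove [satn,iayi,swwma] add [yrl] -> 10 lines: lbqhj hdetd wtvp yrl jcj iftuo yfzu kct xvp nmil
Hunk 2: at line 3 remove [jcj,iftuo] add [ktuy] -> 9 lines: lbqhj hdetd wtvp yrl ktuy yfzu kct xvp nmil
Hunk 3: at line 2 remove [yrl] add [fqxx] -> 9 lines: lbqhj hdetd wtvp fqxx ktuy yfzu kct xvp nmil
Hunk 4: at line 3 remove [ktuy] add [piv,epbs,yps] -> 11 lines: lbqhj hdetd wtvp fqxx piv epbs yps yfzu kct xvp nmil
Hunk 5: at line 4 remove [epbs,yps,yfzu] add [lks,smlib] -> 10 lines: lbqhj hdetd wtvp fqxx piv lks smlib kct xvp nmil
Final line count: 10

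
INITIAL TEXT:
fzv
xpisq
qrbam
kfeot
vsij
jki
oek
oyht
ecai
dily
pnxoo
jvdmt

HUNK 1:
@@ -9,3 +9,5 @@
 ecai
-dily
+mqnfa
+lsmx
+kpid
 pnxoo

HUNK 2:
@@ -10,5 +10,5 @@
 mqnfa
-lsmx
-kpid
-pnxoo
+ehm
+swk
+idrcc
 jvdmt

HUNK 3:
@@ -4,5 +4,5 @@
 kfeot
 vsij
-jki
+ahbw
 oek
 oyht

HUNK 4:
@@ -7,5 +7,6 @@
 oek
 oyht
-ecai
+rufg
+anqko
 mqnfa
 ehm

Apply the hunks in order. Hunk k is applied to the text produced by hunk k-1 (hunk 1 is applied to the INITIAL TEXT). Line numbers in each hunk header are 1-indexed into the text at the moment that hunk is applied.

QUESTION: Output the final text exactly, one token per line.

Hunk 1: at line 9 remove [dily] add [mqnfa,lsmx,kpid] -> 14 lines: fzv xpisq qrbam kfeot vsij jki oek oyht ecai mqnfa lsmx kpid pnxoo jvdmt
Hunk 2: at line 10 remove [lsmx,kpid,pnxoo] add [ehm,swk,idrcc] -> 14 lines: fzv xpisq qrbam kfeot vsij jki oek oyht ecai mqnfa ehm swk idrcc jvdmt
Hunk 3: at line 4 remove [jki] add [ahbw] -> 14 lines: fzv xpisq qrbam kfeot vsij ahbw oek oyht ecai mqnfa ehm swk idrcc jvdmt
Hunk 4: at line 7 remove [ecai] add [rufg,anqko] -> 15 lines: fzv xpisq qrbam kfeot vsij ahbw oek oyht rufg anqko mqnfa ehm swk idrcc jvdmt

Answer: fzv
xpisq
qrbam
kfeot
vsij
ahbw
oek
oyht
rufg
anqko
mqnfa
ehm
swk
idrcc
jvdmt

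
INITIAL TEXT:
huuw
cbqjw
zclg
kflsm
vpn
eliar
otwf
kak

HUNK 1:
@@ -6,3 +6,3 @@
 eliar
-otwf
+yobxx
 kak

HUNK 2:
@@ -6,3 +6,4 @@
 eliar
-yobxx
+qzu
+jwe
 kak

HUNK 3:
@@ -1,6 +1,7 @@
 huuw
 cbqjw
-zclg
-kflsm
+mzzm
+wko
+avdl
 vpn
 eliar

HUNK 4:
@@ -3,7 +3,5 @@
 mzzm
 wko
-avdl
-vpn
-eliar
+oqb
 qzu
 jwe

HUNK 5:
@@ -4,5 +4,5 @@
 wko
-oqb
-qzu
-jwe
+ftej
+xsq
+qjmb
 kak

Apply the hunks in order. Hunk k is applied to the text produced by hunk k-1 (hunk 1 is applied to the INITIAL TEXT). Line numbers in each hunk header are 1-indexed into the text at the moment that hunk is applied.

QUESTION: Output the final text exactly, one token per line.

Answer: huuw
cbqjw
mzzm
wko
ftej
xsq
qjmb
kak

Derivation:
Hunk 1: at line 6 remove [otwf] add [yobxx] -> 8 lines: huuw cbqjw zclg kflsm vpn eliar yobxx kak
Hunk 2: at line 6 remove [yobxx] add [qzu,jwe] -> 9 lines: huuw cbqjw zclg kflsm vpn eliar qzu jwe kak
Hunk 3: at line 1 remove [zclg,kflsm] add [mzzm,wko,avdl] -> 10 lines: huuw cbqjw mzzm wko avdl vpn eliar qzu jwe kak
Hunk 4: at line 3 remove [avdl,vpn,eliar] add [oqb] -> 8 lines: huuw cbqjw mzzm wko oqb qzu jwe kak
Hunk 5: at line 4 remove [oqb,qzu,jwe] add [ftej,xsq,qjmb] -> 8 lines: huuw cbqjw mzzm wko ftej xsq qjmb kak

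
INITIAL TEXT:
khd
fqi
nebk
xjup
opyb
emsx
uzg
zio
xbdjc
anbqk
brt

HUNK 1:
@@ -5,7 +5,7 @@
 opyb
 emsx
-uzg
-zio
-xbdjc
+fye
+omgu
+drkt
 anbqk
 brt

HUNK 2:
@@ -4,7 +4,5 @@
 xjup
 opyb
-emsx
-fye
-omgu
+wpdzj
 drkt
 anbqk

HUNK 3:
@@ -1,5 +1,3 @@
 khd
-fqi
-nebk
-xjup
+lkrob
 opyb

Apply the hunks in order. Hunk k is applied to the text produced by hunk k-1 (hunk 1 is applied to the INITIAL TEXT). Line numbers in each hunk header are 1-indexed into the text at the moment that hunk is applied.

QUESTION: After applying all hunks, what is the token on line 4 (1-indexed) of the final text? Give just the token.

Hunk 1: at line 5 remove [uzg,zio,xbdjc] add [fye,omgu,drkt] -> 11 lines: khd fqi nebk xjup opyb emsx fye omgu drkt anbqk brt
Hunk 2: at line 4 remove [emsx,fye,omgu] add [wpdzj] -> 9 lines: khd fqi nebk xjup opyb wpdzj drkt anbqk brt
Hunk 3: at line 1 remove [fqi,nebk,xjup] add [lkrob] -> 7 lines: khd lkrob opyb wpdzj drkt anbqk brt
Final line 4: wpdzj

Answer: wpdzj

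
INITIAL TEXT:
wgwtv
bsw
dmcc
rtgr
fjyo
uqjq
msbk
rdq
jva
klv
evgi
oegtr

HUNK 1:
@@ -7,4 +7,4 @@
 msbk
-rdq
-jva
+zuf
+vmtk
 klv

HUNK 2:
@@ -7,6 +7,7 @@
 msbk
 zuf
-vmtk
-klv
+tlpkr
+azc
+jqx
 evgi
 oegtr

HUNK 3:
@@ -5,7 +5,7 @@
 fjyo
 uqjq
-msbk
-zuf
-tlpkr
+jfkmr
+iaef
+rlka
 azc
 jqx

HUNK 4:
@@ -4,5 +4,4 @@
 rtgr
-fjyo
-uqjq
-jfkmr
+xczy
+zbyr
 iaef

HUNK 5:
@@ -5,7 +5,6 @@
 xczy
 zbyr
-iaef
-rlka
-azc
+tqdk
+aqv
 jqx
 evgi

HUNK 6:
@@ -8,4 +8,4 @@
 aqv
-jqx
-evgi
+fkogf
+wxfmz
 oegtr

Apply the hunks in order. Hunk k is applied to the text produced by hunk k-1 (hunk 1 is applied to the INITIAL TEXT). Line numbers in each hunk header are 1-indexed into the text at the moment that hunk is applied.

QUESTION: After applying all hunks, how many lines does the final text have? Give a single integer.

Answer: 11

Derivation:
Hunk 1: at line 7 remove [rdq,jva] add [zuf,vmtk] -> 12 lines: wgwtv bsw dmcc rtgr fjyo uqjq msbk zuf vmtk klv evgi oegtr
Hunk 2: at line 7 remove [vmtk,klv] add [tlpkr,azc,jqx] -> 13 lines: wgwtv bsw dmcc rtgr fjyo uqjq msbk zuf tlpkr azc jqx evgi oegtr
Hunk 3: at line 5 remove [msbk,zuf,tlpkr] add [jfkmr,iaef,rlka] -> 13 lines: wgwtv bsw dmcc rtgr fjyo uqjq jfkmr iaef rlka azc jqx evgi oegtr
Hunk 4: at line 4 remove [fjyo,uqjq,jfkmr] add [xczy,zbyr] -> 12 lines: wgwtv bsw dmcc rtgr xczy zbyr iaef rlka azc jqx evgi oegtr
Hunk 5: at line 5 remove [iaef,rlka,azc] add [tqdk,aqv] -> 11 lines: wgwtv bsw dmcc rtgr xczy zbyr tqdk aqv jqx evgi oegtr
Hunk 6: at line 8 remove [jqx,evgi] add [fkogf,wxfmz] -> 11 lines: wgwtv bsw dmcc rtgr xczy zbyr tqdk aqv fkogf wxfmz oegtr
Final line count: 11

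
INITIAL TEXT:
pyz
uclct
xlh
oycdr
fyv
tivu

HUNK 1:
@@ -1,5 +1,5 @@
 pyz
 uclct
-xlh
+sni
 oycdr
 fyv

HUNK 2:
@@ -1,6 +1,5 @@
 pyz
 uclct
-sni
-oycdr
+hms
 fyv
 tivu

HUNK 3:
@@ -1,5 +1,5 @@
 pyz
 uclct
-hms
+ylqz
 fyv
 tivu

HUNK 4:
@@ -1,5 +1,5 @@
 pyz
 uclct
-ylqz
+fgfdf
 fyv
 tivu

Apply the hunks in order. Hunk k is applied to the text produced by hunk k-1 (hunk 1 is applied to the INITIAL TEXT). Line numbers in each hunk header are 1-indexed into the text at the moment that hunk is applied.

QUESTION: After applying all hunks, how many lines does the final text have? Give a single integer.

Hunk 1: at line 1 remove [xlh] add [sni] -> 6 lines: pyz uclct sni oycdr fyv tivu
Hunk 2: at line 1 remove [sni,oycdr] add [hms] -> 5 lines: pyz uclct hms fyv tivu
Hunk 3: at line 1 remove [hms] add [ylqz] -> 5 lines: pyz uclct ylqz fyv tivu
Hunk 4: at line 1 remove [ylqz] add [fgfdf] -> 5 lines: pyz uclct fgfdf fyv tivu
Final line count: 5

Answer: 5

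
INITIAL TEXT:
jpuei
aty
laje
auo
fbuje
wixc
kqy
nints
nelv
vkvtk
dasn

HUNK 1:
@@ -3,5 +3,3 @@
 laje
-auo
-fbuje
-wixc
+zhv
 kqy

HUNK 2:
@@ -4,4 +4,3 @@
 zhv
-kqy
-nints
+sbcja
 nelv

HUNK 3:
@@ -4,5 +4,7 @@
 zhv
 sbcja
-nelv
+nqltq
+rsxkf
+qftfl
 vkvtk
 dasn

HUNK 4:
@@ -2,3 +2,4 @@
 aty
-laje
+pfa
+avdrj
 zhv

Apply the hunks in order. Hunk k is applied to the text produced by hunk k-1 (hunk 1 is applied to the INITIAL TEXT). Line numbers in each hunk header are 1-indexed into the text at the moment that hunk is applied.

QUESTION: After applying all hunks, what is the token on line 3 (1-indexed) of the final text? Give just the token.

Answer: pfa

Derivation:
Hunk 1: at line 3 remove [auo,fbuje,wixc] add [zhv] -> 9 lines: jpuei aty laje zhv kqy nints nelv vkvtk dasn
Hunk 2: at line 4 remove [kqy,nints] add [sbcja] -> 8 lines: jpuei aty laje zhv sbcja nelv vkvtk dasn
Hunk 3: at line 4 remove [nelv] add [nqltq,rsxkf,qftfl] -> 10 lines: jpuei aty laje zhv sbcja nqltq rsxkf qftfl vkvtk dasn
Hunk 4: at line 2 remove [laje] add [pfa,avdrj] -> 11 lines: jpuei aty pfa avdrj zhv sbcja nqltq rsxkf qftfl vkvtk dasn
Final line 3: pfa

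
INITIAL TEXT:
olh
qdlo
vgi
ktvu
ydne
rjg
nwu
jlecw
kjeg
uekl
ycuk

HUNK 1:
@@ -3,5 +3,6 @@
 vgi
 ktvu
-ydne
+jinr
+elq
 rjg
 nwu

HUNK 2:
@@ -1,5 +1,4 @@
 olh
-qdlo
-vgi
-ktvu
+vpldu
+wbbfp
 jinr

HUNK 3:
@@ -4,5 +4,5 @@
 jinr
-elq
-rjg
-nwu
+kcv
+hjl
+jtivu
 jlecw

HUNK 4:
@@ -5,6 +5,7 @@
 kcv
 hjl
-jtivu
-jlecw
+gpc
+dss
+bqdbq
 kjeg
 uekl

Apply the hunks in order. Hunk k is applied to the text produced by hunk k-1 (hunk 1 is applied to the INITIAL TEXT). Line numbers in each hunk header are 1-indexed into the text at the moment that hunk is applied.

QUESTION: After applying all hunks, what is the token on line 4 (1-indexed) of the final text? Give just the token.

Answer: jinr

Derivation:
Hunk 1: at line 3 remove [ydne] add [jinr,elq] -> 12 lines: olh qdlo vgi ktvu jinr elq rjg nwu jlecw kjeg uekl ycuk
Hunk 2: at line 1 remove [qdlo,vgi,ktvu] add [vpldu,wbbfp] -> 11 lines: olh vpldu wbbfp jinr elq rjg nwu jlecw kjeg uekl ycuk
Hunk 3: at line 4 remove [elq,rjg,nwu] add [kcv,hjl,jtivu] -> 11 lines: olh vpldu wbbfp jinr kcv hjl jtivu jlecw kjeg uekl ycuk
Hunk 4: at line 5 remove [jtivu,jlecw] add [gpc,dss,bqdbq] -> 12 lines: olh vpldu wbbfp jinr kcv hjl gpc dss bqdbq kjeg uekl ycuk
Final line 4: jinr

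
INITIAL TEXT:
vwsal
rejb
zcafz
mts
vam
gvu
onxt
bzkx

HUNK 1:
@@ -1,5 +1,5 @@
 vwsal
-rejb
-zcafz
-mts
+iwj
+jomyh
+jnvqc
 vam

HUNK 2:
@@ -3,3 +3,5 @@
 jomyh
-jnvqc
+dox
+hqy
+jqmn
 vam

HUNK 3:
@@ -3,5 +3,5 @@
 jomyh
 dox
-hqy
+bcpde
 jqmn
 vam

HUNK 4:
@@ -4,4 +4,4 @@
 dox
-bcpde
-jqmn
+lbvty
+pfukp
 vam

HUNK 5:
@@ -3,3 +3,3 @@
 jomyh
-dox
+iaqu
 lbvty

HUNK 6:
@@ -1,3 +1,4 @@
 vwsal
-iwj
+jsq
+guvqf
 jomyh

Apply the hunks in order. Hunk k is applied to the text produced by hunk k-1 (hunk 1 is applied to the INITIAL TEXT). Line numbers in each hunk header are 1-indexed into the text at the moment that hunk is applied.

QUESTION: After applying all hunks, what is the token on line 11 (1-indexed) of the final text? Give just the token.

Hunk 1: at line 1 remove [rejb,zcafz,mts] add [iwj,jomyh,jnvqc] -> 8 lines: vwsal iwj jomyh jnvqc vam gvu onxt bzkx
Hunk 2: at line 3 remove [jnvqc] add [dox,hqy,jqmn] -> 10 lines: vwsal iwj jomyh dox hqy jqmn vam gvu onxt bzkx
Hunk 3: at line 3 remove [hqy] add [bcpde] -> 10 lines: vwsal iwj jomyh dox bcpde jqmn vam gvu onxt bzkx
Hunk 4: at line 4 remove [bcpde,jqmn] add [lbvty,pfukp] -> 10 lines: vwsal iwj jomyh dox lbvty pfukp vam gvu onxt bzkx
Hunk 5: at line 3 remove [dox] add [iaqu] -> 10 lines: vwsal iwj jomyh iaqu lbvty pfukp vam gvu onxt bzkx
Hunk 6: at line 1 remove [iwj] add [jsq,guvqf] -> 11 lines: vwsal jsq guvqf jomyh iaqu lbvty pfukp vam gvu onxt bzkx
Final line 11: bzkx

Answer: bzkx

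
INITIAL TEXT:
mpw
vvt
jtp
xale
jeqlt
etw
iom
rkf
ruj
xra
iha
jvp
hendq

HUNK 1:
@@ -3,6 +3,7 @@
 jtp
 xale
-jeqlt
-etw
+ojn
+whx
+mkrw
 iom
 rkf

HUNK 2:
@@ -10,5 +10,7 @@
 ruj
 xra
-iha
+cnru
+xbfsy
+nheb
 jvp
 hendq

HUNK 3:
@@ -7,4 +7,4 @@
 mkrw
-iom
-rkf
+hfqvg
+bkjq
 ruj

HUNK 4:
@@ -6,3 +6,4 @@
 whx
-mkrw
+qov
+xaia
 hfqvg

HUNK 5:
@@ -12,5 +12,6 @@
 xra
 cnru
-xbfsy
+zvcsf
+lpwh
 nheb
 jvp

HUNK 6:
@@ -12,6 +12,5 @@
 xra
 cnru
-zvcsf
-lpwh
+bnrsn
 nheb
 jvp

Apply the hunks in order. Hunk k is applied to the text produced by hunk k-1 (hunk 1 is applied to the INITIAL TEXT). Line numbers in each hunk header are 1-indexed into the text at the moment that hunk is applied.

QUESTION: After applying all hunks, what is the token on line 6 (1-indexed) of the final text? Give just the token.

Answer: whx

Derivation:
Hunk 1: at line 3 remove [jeqlt,etw] add [ojn,whx,mkrw] -> 14 lines: mpw vvt jtp xale ojn whx mkrw iom rkf ruj xra iha jvp hendq
Hunk 2: at line 10 remove [iha] add [cnru,xbfsy,nheb] -> 16 lines: mpw vvt jtp xale ojn whx mkrw iom rkf ruj xra cnru xbfsy nheb jvp hendq
Hunk 3: at line 7 remove [iom,rkf] add [hfqvg,bkjq] -> 16 lines: mpw vvt jtp xale ojn whx mkrw hfqvg bkjq ruj xra cnru xbfsy nheb jvp hendq
Hunk 4: at line 6 remove [mkrw] add [qov,xaia] -> 17 lines: mpw vvt jtp xale ojn whx qov xaia hfqvg bkjq ruj xra cnru xbfsy nheb jvp hendq
Hunk 5: at line 12 remove [xbfsy] add [zvcsf,lpwh] -> 18 lines: mpw vvt jtp xale ojn whx qov xaia hfqvg bkjq ruj xra cnru zvcsf lpwh nheb jvp hendq
Hunk 6: at line 12 remove [zvcsf,lpwh] add [bnrsn] -> 17 lines: mpw vvt jtp xale ojn whx qov xaia hfqvg bkjq ruj xra cnru bnrsn nheb jvp hendq
Final line 6: whx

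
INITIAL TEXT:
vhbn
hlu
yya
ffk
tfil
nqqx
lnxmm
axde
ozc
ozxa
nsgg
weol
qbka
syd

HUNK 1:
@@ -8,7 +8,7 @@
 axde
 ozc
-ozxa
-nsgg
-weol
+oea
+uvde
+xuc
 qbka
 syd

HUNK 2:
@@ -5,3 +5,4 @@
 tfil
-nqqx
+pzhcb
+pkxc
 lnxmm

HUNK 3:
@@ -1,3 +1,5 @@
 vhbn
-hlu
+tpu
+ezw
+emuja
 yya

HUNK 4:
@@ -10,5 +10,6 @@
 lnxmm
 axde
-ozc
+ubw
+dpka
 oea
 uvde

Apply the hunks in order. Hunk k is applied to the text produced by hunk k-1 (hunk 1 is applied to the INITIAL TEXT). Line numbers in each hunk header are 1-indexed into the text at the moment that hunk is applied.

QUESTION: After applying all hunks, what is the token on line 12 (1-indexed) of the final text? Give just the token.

Hunk 1: at line 8 remove [ozxa,nsgg,weol] add [oea,uvde,xuc] -> 14 lines: vhbn hlu yya ffk tfil nqqx lnxmm axde ozc oea uvde xuc qbka syd
Hunk 2: at line 5 remove [nqqx] add [pzhcb,pkxc] -> 15 lines: vhbn hlu yya ffk tfil pzhcb pkxc lnxmm axde ozc oea uvde xuc qbka syd
Hunk 3: at line 1 remove [hlu] add [tpu,ezw,emuja] -> 17 lines: vhbn tpu ezw emuja yya ffk tfil pzhcb pkxc lnxmm axde ozc oea uvde xuc qbka syd
Hunk 4: at line 10 remove [ozc] add [ubw,dpka] -> 18 lines: vhbn tpu ezw emuja yya ffk tfil pzhcb pkxc lnxmm axde ubw dpka oea uvde xuc qbka syd
Final line 12: ubw

Answer: ubw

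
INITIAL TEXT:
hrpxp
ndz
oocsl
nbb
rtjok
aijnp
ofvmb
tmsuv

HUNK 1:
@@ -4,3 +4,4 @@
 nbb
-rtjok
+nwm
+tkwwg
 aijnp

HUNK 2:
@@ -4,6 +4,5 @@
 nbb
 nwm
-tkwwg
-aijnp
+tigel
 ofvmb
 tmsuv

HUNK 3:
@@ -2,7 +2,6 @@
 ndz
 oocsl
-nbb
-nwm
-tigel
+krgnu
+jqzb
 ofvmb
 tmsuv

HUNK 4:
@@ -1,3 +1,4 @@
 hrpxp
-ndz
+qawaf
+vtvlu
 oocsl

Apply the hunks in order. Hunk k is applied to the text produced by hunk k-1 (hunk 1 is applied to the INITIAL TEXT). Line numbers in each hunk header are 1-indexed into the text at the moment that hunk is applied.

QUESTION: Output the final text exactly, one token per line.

Hunk 1: at line 4 remove [rtjok] add [nwm,tkwwg] -> 9 lines: hrpxp ndz oocsl nbb nwm tkwwg aijnp ofvmb tmsuv
Hunk 2: at line 4 remove [tkwwg,aijnp] add [tigel] -> 8 lines: hrpxp ndz oocsl nbb nwm tigel ofvmb tmsuv
Hunk 3: at line 2 remove [nbb,nwm,tigel] add [krgnu,jqzb] -> 7 lines: hrpxp ndz oocsl krgnu jqzb ofvmb tmsuv
Hunk 4: at line 1 remove [ndz] add [qawaf,vtvlu] -> 8 lines: hrpxp qawaf vtvlu oocsl krgnu jqzb ofvmb tmsuv

Answer: hrpxp
qawaf
vtvlu
oocsl
krgnu
jqzb
ofvmb
tmsuv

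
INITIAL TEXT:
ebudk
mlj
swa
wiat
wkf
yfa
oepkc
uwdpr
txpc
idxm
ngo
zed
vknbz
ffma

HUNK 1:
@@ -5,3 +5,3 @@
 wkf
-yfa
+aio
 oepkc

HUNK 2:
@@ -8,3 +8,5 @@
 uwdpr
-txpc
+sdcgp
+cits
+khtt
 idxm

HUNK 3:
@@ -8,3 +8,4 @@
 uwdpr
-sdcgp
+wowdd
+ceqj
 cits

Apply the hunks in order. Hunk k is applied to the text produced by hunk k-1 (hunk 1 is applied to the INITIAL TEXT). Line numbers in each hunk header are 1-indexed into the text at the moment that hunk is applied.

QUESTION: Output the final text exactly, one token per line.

Answer: ebudk
mlj
swa
wiat
wkf
aio
oepkc
uwdpr
wowdd
ceqj
cits
khtt
idxm
ngo
zed
vknbz
ffma

Derivation:
Hunk 1: at line 5 remove [yfa] add [aio] -> 14 lines: ebudk mlj swa wiat wkf aio oepkc uwdpr txpc idxm ngo zed vknbz ffma
Hunk 2: at line 8 remove [txpc] add [sdcgp,cits,khtt] -> 16 lines: ebudk mlj swa wiat wkf aio oepkc uwdpr sdcgp cits khtt idxm ngo zed vknbz ffma
Hunk 3: at line 8 remove [sdcgp] add [wowdd,ceqj] -> 17 lines: ebudk mlj swa wiat wkf aio oepkc uwdpr wowdd ceqj cits khtt idxm ngo zed vknbz ffma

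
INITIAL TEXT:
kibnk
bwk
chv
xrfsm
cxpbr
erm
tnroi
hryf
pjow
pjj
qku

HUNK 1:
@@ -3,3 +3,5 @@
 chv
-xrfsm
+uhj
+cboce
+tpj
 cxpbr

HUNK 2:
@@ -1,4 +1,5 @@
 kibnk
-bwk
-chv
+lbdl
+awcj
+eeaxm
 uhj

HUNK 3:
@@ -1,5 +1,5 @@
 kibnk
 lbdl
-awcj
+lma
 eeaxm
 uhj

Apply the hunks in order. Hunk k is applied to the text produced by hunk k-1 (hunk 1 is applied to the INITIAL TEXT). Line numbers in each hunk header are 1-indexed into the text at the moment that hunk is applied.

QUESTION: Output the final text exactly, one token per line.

Answer: kibnk
lbdl
lma
eeaxm
uhj
cboce
tpj
cxpbr
erm
tnroi
hryf
pjow
pjj
qku

Derivation:
Hunk 1: at line 3 remove [xrfsm] add [uhj,cboce,tpj] -> 13 lines: kibnk bwk chv uhj cboce tpj cxpbr erm tnroi hryf pjow pjj qku
Hunk 2: at line 1 remove [bwk,chv] add [lbdl,awcj,eeaxm] -> 14 lines: kibnk lbdl awcj eeaxm uhj cboce tpj cxpbr erm tnroi hryf pjow pjj qku
Hunk 3: at line 1 remove [awcj] add [lma] -> 14 lines: kibnk lbdl lma eeaxm uhj cboce tpj cxpbr erm tnroi hryf pjow pjj qku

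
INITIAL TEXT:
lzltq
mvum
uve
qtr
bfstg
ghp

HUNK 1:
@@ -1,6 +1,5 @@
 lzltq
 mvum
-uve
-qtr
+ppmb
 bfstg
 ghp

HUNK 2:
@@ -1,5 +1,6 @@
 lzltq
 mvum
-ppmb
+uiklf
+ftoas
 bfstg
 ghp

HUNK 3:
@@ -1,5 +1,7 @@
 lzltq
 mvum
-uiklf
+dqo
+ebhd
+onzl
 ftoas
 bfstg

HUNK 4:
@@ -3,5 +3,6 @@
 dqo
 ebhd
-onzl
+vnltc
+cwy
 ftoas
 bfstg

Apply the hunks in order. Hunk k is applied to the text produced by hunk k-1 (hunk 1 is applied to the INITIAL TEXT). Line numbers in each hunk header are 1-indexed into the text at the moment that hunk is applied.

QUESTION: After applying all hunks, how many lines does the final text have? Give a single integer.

Hunk 1: at line 1 remove [uve,qtr] add [ppmb] -> 5 lines: lzltq mvum ppmb bfstg ghp
Hunk 2: at line 1 remove [ppmb] add [uiklf,ftoas] -> 6 lines: lzltq mvum uiklf ftoas bfstg ghp
Hunk 3: at line 1 remove [uiklf] add [dqo,ebhd,onzl] -> 8 lines: lzltq mvum dqo ebhd onzl ftoas bfstg ghp
Hunk 4: at line 3 remove [onzl] add [vnltc,cwy] -> 9 lines: lzltq mvum dqo ebhd vnltc cwy ftoas bfstg ghp
Final line count: 9

Answer: 9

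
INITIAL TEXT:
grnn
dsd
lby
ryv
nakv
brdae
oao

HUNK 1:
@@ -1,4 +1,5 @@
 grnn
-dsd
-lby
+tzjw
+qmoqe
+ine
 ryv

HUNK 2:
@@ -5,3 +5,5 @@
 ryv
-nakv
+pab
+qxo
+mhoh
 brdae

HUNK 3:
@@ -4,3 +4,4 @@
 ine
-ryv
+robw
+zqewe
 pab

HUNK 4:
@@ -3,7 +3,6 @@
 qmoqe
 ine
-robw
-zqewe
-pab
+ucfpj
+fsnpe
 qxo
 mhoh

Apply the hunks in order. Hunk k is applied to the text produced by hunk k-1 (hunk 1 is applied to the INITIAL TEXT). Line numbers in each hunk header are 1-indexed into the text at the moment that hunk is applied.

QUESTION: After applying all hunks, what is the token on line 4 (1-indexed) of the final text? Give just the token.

Hunk 1: at line 1 remove [dsd,lby] add [tzjw,qmoqe,ine] -> 8 lines: grnn tzjw qmoqe ine ryv nakv brdae oao
Hunk 2: at line 5 remove [nakv] add [pab,qxo,mhoh] -> 10 lines: grnn tzjw qmoqe ine ryv pab qxo mhoh brdae oao
Hunk 3: at line 4 remove [ryv] add [robw,zqewe] -> 11 lines: grnn tzjw qmoqe ine robw zqewe pab qxo mhoh brdae oao
Hunk 4: at line 3 remove [robw,zqewe,pab] add [ucfpj,fsnpe] -> 10 lines: grnn tzjw qmoqe ine ucfpj fsnpe qxo mhoh brdae oao
Final line 4: ine

Answer: ine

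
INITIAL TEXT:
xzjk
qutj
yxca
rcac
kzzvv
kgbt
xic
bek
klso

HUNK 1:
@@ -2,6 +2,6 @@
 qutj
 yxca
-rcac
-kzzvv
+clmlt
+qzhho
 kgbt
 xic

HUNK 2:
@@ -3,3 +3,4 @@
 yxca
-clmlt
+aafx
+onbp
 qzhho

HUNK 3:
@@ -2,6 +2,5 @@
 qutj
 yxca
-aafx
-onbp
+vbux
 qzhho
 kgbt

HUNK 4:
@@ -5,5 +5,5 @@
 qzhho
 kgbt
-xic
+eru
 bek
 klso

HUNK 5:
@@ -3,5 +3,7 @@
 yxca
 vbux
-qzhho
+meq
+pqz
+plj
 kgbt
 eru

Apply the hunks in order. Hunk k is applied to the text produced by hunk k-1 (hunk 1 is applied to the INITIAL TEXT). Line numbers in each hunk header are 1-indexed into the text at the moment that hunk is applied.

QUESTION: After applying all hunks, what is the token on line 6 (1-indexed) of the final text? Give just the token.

Answer: pqz

Derivation:
Hunk 1: at line 2 remove [rcac,kzzvv] add [clmlt,qzhho] -> 9 lines: xzjk qutj yxca clmlt qzhho kgbt xic bek klso
Hunk 2: at line 3 remove [clmlt] add [aafx,onbp] -> 10 lines: xzjk qutj yxca aafx onbp qzhho kgbt xic bek klso
Hunk 3: at line 2 remove [aafx,onbp] add [vbux] -> 9 lines: xzjk qutj yxca vbux qzhho kgbt xic bek klso
Hunk 4: at line 5 remove [xic] add [eru] -> 9 lines: xzjk qutj yxca vbux qzhho kgbt eru bek klso
Hunk 5: at line 3 remove [qzhho] add [meq,pqz,plj] -> 11 lines: xzjk qutj yxca vbux meq pqz plj kgbt eru bek klso
Final line 6: pqz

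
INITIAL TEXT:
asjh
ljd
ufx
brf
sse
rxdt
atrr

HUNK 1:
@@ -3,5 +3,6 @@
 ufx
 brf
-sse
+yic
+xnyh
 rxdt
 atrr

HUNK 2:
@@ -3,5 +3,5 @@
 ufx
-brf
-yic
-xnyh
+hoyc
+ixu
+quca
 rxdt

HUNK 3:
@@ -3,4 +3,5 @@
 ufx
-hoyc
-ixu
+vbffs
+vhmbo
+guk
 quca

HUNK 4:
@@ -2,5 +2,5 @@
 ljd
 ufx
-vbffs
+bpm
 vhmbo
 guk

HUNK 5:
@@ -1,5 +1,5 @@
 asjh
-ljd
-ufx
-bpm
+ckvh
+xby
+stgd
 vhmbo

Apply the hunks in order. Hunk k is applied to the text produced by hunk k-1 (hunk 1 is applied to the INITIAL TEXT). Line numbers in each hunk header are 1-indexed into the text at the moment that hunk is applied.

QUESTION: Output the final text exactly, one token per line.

Hunk 1: at line 3 remove [sse] add [yic,xnyh] -> 8 lines: asjh ljd ufx brf yic xnyh rxdt atrr
Hunk 2: at line 3 remove [brf,yic,xnyh] add [hoyc,ixu,quca] -> 8 lines: asjh ljd ufx hoyc ixu quca rxdt atrr
Hunk 3: at line 3 remove [hoyc,ixu] add [vbffs,vhmbo,guk] -> 9 lines: asjh ljd ufx vbffs vhmbo guk quca rxdt atrr
Hunk 4: at line 2 remove [vbffs] add [bpm] -> 9 lines: asjh ljd ufx bpm vhmbo guk quca rxdt atrr
Hunk 5: at line 1 remove [ljd,ufx,bpm] add [ckvh,xby,stgd] -> 9 lines: asjh ckvh xby stgd vhmbo guk quca rxdt atrr

Answer: asjh
ckvh
xby
stgd
vhmbo
guk
quca
rxdt
atrr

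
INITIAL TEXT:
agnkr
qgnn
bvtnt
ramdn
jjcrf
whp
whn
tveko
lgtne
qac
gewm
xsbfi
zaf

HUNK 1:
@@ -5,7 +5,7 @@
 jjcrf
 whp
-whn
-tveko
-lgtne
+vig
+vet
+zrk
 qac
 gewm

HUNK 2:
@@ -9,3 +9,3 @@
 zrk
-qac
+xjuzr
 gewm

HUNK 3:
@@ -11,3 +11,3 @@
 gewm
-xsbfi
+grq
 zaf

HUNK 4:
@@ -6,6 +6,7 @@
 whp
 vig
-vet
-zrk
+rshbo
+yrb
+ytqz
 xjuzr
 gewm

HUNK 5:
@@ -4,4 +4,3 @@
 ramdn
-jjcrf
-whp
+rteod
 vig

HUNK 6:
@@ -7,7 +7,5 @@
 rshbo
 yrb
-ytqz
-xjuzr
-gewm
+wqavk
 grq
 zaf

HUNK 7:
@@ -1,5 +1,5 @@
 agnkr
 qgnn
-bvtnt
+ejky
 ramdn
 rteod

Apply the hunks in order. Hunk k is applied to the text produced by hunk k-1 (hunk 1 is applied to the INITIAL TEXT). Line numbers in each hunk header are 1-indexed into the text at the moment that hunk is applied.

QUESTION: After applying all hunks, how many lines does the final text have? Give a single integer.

Answer: 11

Derivation:
Hunk 1: at line 5 remove [whn,tveko,lgtne] add [vig,vet,zrk] -> 13 lines: agnkr qgnn bvtnt ramdn jjcrf whp vig vet zrk qac gewm xsbfi zaf
Hunk 2: at line 9 remove [qac] add [xjuzr] -> 13 lines: agnkr qgnn bvtnt ramdn jjcrf whp vig vet zrk xjuzr gewm xsbfi zaf
Hunk 3: at line 11 remove [xsbfi] add [grq] -> 13 lines: agnkr qgnn bvtnt ramdn jjcrf whp vig vet zrk xjuzr gewm grq zaf
Hunk 4: at line 6 remove [vet,zrk] add [rshbo,yrb,ytqz] -> 14 lines: agnkr qgnn bvtnt ramdn jjcrf whp vig rshbo yrb ytqz xjuzr gewm grq zaf
Hunk 5: at line 4 remove [jjcrf,whp] add [rteod] -> 13 lines: agnkr qgnn bvtnt ramdn rteod vig rshbo yrb ytqz xjuzr gewm grq zaf
Hunk 6: at line 7 remove [ytqz,xjuzr,gewm] add [wqavk] -> 11 lines: agnkr qgnn bvtnt ramdn rteod vig rshbo yrb wqavk grq zaf
Hunk 7: at line 1 remove [bvtnt] add [ejky] -> 11 lines: agnkr qgnn ejky ramdn rteod vig rshbo yrb wqavk grq zaf
Final line count: 11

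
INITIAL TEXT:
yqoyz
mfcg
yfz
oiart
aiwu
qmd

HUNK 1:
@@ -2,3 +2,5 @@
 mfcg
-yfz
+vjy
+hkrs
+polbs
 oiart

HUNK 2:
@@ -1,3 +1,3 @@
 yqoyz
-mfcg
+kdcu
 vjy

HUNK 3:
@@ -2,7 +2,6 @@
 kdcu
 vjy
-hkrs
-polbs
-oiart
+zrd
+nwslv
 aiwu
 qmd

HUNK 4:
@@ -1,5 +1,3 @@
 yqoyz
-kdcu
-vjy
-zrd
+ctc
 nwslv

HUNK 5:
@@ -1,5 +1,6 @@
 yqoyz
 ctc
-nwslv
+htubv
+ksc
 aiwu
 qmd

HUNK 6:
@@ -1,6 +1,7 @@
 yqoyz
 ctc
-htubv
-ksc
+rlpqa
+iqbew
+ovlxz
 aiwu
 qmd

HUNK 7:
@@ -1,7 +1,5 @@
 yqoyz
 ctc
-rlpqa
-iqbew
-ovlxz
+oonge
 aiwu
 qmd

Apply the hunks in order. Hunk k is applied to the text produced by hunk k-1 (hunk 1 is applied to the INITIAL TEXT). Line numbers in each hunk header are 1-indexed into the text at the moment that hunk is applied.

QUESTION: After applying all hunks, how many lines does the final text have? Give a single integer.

Answer: 5

Derivation:
Hunk 1: at line 2 remove [yfz] add [vjy,hkrs,polbs] -> 8 lines: yqoyz mfcg vjy hkrs polbs oiart aiwu qmd
Hunk 2: at line 1 remove [mfcg] add [kdcu] -> 8 lines: yqoyz kdcu vjy hkrs polbs oiart aiwu qmd
Hunk 3: at line 2 remove [hkrs,polbs,oiart] add [zrd,nwslv] -> 7 lines: yqoyz kdcu vjy zrd nwslv aiwu qmd
Hunk 4: at line 1 remove [kdcu,vjy,zrd] add [ctc] -> 5 lines: yqoyz ctc nwslv aiwu qmd
Hunk 5: at line 1 remove [nwslv] add [htubv,ksc] -> 6 lines: yqoyz ctc htubv ksc aiwu qmd
Hunk 6: at line 1 remove [htubv,ksc] add [rlpqa,iqbew,ovlxz] -> 7 lines: yqoyz ctc rlpqa iqbew ovlxz aiwu qmd
Hunk 7: at line 1 remove [rlpqa,iqbew,ovlxz] add [oonge] -> 5 lines: yqoyz ctc oonge aiwu qmd
Final line count: 5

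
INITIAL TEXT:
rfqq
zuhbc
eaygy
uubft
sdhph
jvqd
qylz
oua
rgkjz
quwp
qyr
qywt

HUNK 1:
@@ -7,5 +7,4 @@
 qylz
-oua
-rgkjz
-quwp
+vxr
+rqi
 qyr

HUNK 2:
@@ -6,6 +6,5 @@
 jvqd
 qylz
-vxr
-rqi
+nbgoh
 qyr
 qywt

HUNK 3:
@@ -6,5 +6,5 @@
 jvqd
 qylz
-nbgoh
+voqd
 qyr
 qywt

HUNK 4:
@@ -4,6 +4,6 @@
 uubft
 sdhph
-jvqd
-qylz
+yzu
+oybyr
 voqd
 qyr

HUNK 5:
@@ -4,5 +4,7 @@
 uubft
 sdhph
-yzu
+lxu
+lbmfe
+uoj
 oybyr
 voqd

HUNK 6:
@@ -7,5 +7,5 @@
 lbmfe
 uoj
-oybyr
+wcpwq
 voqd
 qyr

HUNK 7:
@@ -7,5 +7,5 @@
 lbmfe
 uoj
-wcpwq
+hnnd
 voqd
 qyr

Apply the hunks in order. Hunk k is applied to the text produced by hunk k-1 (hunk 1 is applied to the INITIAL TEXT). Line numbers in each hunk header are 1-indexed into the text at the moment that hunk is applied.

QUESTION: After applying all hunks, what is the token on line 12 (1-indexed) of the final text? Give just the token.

Answer: qywt

Derivation:
Hunk 1: at line 7 remove [oua,rgkjz,quwp] add [vxr,rqi] -> 11 lines: rfqq zuhbc eaygy uubft sdhph jvqd qylz vxr rqi qyr qywt
Hunk 2: at line 6 remove [vxr,rqi] add [nbgoh] -> 10 lines: rfqq zuhbc eaygy uubft sdhph jvqd qylz nbgoh qyr qywt
Hunk 3: at line 6 remove [nbgoh] add [voqd] -> 10 lines: rfqq zuhbc eaygy uubft sdhph jvqd qylz voqd qyr qywt
Hunk 4: at line 4 remove [jvqd,qylz] add [yzu,oybyr] -> 10 lines: rfqq zuhbc eaygy uubft sdhph yzu oybyr voqd qyr qywt
Hunk 5: at line 4 remove [yzu] add [lxu,lbmfe,uoj] -> 12 lines: rfqq zuhbc eaygy uubft sdhph lxu lbmfe uoj oybyr voqd qyr qywt
Hunk 6: at line 7 remove [oybyr] add [wcpwq] -> 12 lines: rfqq zuhbc eaygy uubft sdhph lxu lbmfe uoj wcpwq voqd qyr qywt
Hunk 7: at line 7 remove [wcpwq] add [hnnd] -> 12 lines: rfqq zuhbc eaygy uubft sdhph lxu lbmfe uoj hnnd voqd qyr qywt
Final line 12: qywt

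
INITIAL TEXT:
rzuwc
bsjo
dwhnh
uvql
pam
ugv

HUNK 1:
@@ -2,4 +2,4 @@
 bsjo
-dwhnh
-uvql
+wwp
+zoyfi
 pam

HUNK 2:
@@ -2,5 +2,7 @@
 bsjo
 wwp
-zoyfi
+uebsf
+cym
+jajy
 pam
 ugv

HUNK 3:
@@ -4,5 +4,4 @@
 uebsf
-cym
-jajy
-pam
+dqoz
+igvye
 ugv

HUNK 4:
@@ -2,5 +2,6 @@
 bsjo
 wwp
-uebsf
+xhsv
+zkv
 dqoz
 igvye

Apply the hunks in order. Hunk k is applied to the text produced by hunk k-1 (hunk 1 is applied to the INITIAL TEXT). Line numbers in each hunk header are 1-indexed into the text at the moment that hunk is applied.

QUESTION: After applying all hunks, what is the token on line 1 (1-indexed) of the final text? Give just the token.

Hunk 1: at line 2 remove [dwhnh,uvql] add [wwp,zoyfi] -> 6 lines: rzuwc bsjo wwp zoyfi pam ugv
Hunk 2: at line 2 remove [zoyfi] add [uebsf,cym,jajy] -> 8 lines: rzuwc bsjo wwp uebsf cym jajy pam ugv
Hunk 3: at line 4 remove [cym,jajy,pam] add [dqoz,igvye] -> 7 lines: rzuwc bsjo wwp uebsf dqoz igvye ugv
Hunk 4: at line 2 remove [uebsf] add [xhsv,zkv] -> 8 lines: rzuwc bsjo wwp xhsv zkv dqoz igvye ugv
Final line 1: rzuwc

Answer: rzuwc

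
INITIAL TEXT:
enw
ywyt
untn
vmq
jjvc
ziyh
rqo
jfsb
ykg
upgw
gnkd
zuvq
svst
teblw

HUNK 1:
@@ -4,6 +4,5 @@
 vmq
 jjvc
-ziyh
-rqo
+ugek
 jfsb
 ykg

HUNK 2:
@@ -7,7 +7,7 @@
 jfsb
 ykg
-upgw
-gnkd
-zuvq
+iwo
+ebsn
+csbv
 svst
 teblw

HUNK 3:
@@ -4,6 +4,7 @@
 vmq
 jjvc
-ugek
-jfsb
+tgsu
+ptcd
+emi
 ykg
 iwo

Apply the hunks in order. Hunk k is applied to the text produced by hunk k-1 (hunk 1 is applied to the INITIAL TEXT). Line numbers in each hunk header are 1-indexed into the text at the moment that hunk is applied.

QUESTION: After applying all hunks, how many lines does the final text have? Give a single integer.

Hunk 1: at line 4 remove [ziyh,rqo] add [ugek] -> 13 lines: enw ywyt untn vmq jjvc ugek jfsb ykg upgw gnkd zuvq svst teblw
Hunk 2: at line 7 remove [upgw,gnkd,zuvq] add [iwo,ebsn,csbv] -> 13 lines: enw ywyt untn vmq jjvc ugek jfsb ykg iwo ebsn csbv svst teblw
Hunk 3: at line 4 remove [ugek,jfsb] add [tgsu,ptcd,emi] -> 14 lines: enw ywyt untn vmq jjvc tgsu ptcd emi ykg iwo ebsn csbv svst teblw
Final line count: 14

Answer: 14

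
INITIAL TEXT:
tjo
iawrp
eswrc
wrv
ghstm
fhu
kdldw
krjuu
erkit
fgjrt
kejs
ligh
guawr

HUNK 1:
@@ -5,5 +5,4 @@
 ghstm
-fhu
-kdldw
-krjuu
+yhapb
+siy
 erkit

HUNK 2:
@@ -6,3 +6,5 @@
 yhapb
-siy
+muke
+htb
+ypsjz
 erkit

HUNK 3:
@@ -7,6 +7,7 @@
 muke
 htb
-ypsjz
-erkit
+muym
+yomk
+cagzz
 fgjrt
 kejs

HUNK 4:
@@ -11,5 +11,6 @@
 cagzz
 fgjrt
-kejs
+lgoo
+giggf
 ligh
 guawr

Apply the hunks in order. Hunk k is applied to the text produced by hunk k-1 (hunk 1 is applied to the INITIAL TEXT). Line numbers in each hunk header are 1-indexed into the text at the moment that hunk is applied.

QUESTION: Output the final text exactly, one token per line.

Hunk 1: at line 5 remove [fhu,kdldw,krjuu] add [yhapb,siy] -> 12 lines: tjo iawrp eswrc wrv ghstm yhapb siy erkit fgjrt kejs ligh guawr
Hunk 2: at line 6 remove [siy] add [muke,htb,ypsjz] -> 14 lines: tjo iawrp eswrc wrv ghstm yhapb muke htb ypsjz erkit fgjrt kejs ligh guawr
Hunk 3: at line 7 remove [ypsjz,erkit] add [muym,yomk,cagzz] -> 15 lines: tjo iawrp eswrc wrv ghstm yhapb muke htb muym yomk cagzz fgjrt kejs ligh guawr
Hunk 4: at line 11 remove [kejs] add [lgoo,giggf] -> 16 lines: tjo iawrp eswrc wrv ghstm yhapb muke htb muym yomk cagzz fgjrt lgoo giggf ligh guawr

Answer: tjo
iawrp
eswrc
wrv
ghstm
yhapb
muke
htb
muym
yomk
cagzz
fgjrt
lgoo
giggf
ligh
guawr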